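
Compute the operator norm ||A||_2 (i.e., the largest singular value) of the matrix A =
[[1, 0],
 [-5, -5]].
||A||_2 = sqrt((51 + sqrt(2501))/2) ≈ 7.1067 (= sqrt(largest eigenvalue of A^T A))

||A||_2 = sigma_max(A) = sqrt(lambda_max(A^T A)). Form the symmetric matrix M = A^T A =
[[26, 25],
 [25, 25]].
Its characteristic polynomial (trace, determinant of M give the coefficients) is
  p(λ) = det(λ I - M) = λ^2 - 51λ + 25.
For λ^2 - 51λ + 25 the discriminant is 2501. It is nonnegative but not a perfect square, so the roots are real and irrational: λ = (51 ± sqrt(2501))/2 ≈ 50.505, 0.495.
So the eigenvalues of A^T A are ≈ 0.495, 50.505 (all ≥ 0, as they must be for A^T A). The largest is λ_max = (51 + sqrt(2501))/2 ≈ 50.505, hence ||A||_2 = sqrt(λ_max) = sqrt((51 + sqrt(2501))/2) ≈ 7.1067.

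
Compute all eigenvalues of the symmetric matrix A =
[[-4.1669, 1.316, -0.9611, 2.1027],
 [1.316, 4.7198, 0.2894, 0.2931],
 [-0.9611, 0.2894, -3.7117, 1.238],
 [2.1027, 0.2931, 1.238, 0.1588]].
sigma(A) ≈ {-6, -3, 1, 5}

A is real symmetric, so its spectrum consists of real eigenvalues. Expanding the characteristic polynomial of the displayed matrix gives
  det(λ I - A) = p(λ) = λ^4 + (3)λ^3 + (-31)λ^2 + (-63)λ + (89.9979).
Solving p(λ) = 0 yields eigenvalues ≈ -6, -3, 1, 5. (A is shown rounded to 4 decimals, so these recover the underlying integer eigenvalues to within that precision.)
Verification: the trace of A = -3 equals the sum of eigenvalues -3, and det(A) ≈ 89.9979 matches the eigenvalue product 90.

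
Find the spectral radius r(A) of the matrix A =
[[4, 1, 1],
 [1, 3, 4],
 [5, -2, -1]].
r(A) ≈ 5.5196

The eigenvalues of A are the roots of its characteristic polynomial. With M = A (coefficients from the trace, the sum of principal 2x2 minors, and det A):
  p(λ) = det(λ I - M) = λ^3 - 6λ^2 + 7λ - 24.
No integer candidate from the rational root theorem (±divisors of 24) is a root, so the roots are irrational. The cubic discriminant is Δ = -17752 < 0, so there is one real root and a complex-conjugate pair. p(5) = -14 and p(6) = 18 have opposite signs, so a root lies in (5, 6); Newton's method refines it to λ ≈ 5.5196. Dividing out (λ - (5.5196)) leaves approximately λ^2 - 0.4804λ + 4.3482. For λ^2 - 0.4804λ + 4.3482 the discriminant is -17.1619. It is negative, so the remaining roots are the complex-conjugate pair λ ≈ 0.2402 ± 2.0713i. Their product equals the constant term, so |λ|^2 ≈ 4.3482 and |λ| ≈ 2.0852.
Thus the eigenvalues (to 4 decimals) are 5.5196 (modulus 5.5196); 0.2402 ± 2.0713i (modulus 2.0852). The spectral radius is the largest modulus: r(A) ≈ 5.5196. (Cross-check: r(A) ≤ ||A||_2 ≈ 6.5145; equality holds whenever A is normal, though it can also hold for some non-normal A.)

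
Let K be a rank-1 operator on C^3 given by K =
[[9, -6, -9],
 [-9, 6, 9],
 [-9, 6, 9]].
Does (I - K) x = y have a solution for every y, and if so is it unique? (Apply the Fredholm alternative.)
(I - K) is invertible (det(I - K) = -23 ≠ 0), so for every y in C^3 the equation (I - K) x = y has a unique solution.

K has rank 1, so it is an outer product K = u v^T: every row of K is a multiple of one row vector. Reading off the entries, u = (-3, 3, 3) and v = (-3, 2, 3) (row i of K equals u_i·v^T). A rank-one matrix u v^T satisfies K u = u (v·u) and kills the (2)-dimensional subspace v^⊥, so its characteristic polynomial is lambda^2 (lambda - v·u) with v·u = tr K = 24. Hence the eigenvalues of I - K are 1 (multiplicity 2) and 1 - (24) = -23, so det(I - K) = -23. (Direct check: I - K =
[[-8, 6, 9],
 [9, -5, -9],
 [9, -6, -8]]
has determinant -23.) The finite-dimensional Fredholm alternative says: either (I - K) is invertible, or ker(I - K) ≠ {0} and then range(I - K) = ker((I - K)^*)^⊥, with dim ker(I - K) = dim ker((I - K)^*). Since det(I - K) ≠ 0, 1 is not an eigenvalue of K and ker(I - K) = {0}, so we are in the first case: for every y there is a unique x = (I - K)^(-1) y. Explicitly, by the Sherman–Morrison formula, (I - u v^T)^(-1) = I + u v^T/(1 - v·u), i.e. (I - K)^(-1) = I + K/(-23).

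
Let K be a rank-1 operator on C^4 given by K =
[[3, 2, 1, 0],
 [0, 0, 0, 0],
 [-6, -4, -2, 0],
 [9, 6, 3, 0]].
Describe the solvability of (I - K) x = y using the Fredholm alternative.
(I - K) is singular (det(I - K) = 0, i.e. 1 ∈ sigma(K)). (I - K) x = y is solvable iff y ⊥ ker((I - K)^*) = span{(3, 2, 1, 0)}, i.e. iff 3y_1 + 2y_2 + y_3 = 0. When solvable, the solutions are x = y + c·(1, 0, -2, 3), c arbitrary (ker(I - K) = span{(1, 0, -2, 3)}, dimension 1).

K has rank 1, so it is an outer product K = u v^T: every row of K is a multiple of one row vector. Reading off the entries, u = (1, 0, -2, 3) and v = (3, 2, 1, 0) (row i of K equals u_i·v^T). A rank-one matrix u v^T satisfies K u = u (v·u) and kills the (3)-dimensional subspace v^⊥, so its characteristic polynomial is lambda^3 (lambda - v·u) with v·u = tr K = 1. Hence the eigenvalues of I - K are 1 (multiplicity 3) and 1 - (1) = 0, so det(I - K) = 0. (Direct check: I - K =
[[-2, -2, -1, 0],
 [0, 1, 0, 0],
 [6, 4, 3, 0],
 [-9, -6, -3, 1]]
has determinant 0.) So 1 is an eigenvalue of K and (I - K) is not invertible. The finite-dimensional Fredholm alternative says: either (I - K) is invertible, or ker(I - K) ≠ {0} and then range(I - K) = ker((I - K)^*)^⊥, with dim ker(I - K) = dim ker((I - K)^*). We are in the second case, so we need both kernels. Kernel of I - K: (I - K) u = u - u (v·u) = u - u = 0, so ker(I - K) = span{u} = span{(1, 0, -2, 3)} (it is exactly 1-dimensional because rank(I - K) = 3). Kernel of the adjoint: K is real, so (I - K)^* = I - K^T = I - v u^T, and (I - v u^T) v = v - v (u·v) = 0; hence ker((I - K)^*) = span{v} = span{(3, 2, 1, 0)}. Therefore (I - K) x = y is solvable iff <y, v> = 0, i.e. iff 3y_1 + 2y_2 + y_3 = 0. When this holds, K y = u (v·y) = 0, so (I - K) y = y and x = y is a particular solution; the full solution set is the line x = y + c·u = y + c·(1, 0, -2, 3), c ∈ C.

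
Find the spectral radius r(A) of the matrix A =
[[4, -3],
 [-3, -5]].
r(A) = (1 + sqrt(117))/2 ≈ 5.9083

The eigenvalues of A are the roots of its characteristic polynomial. With M = A (coefficients from the trace and determinant):
  p(λ) = det(λ I - M) = λ^2 + λ - 29.
For λ^2 + λ - 29 the discriminant is 117. It is nonnegative but not a perfect square, so the roots are real and irrational: λ = (-1 ± sqrt(117))/2 ≈ 4.9083, -5.9083.
Thus the eigenvalues (to 4 decimals) are 4.9083 (modulus 4.9083); -5.9083 (modulus 5.9083). The spectral radius is the largest modulus: r(A) = (1 + sqrt(117))/2 ≈ 5.9083. (Cross-check: r(A) ≤ ||A||_2 ≈ 5.9083; equality holds whenever A is normal, though it can also hold for some non-normal A.)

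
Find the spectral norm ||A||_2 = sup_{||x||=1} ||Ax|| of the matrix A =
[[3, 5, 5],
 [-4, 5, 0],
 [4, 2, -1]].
||A||_2 ≈ 8.324 (= sqrt(largest eigenvalue of A^T A))

||A||_2 = sigma_max(A) = sqrt(lambda_max(A^T A)). Form the symmetric matrix M = A^T A =
[[41, 3, 11],
 [3, 54, 23],
 [11, 23, 26]].
Its characteristic polynomial (trace, sum of principal 2x2 minors, determinant of M give the coefficients) is
  p(λ) = det(λ I - M) = λ^3 - 121λ^2 + 4025λ - 30625.
No integer candidate from the rational root theorem (±divisors of 30625) is a root, so the roots are irrational. The cubic discriminant is Δ = 2496550000 > 0, so there are three distinct real roots. p(10) = -1475 and p(11) = 340 have opposite signs, so a root lies in (10, 11); Newton's method refines it to λ ≈ 10.805. p(40) = 775 and p(41) = -80 have opposite signs, so a root lies in (40, 41); Newton's method refines it to λ ≈ 40.9063. p(69) = -472 and p(70) = 1225 have opposite signs, so a root lies in (69, 70); Newton's method refines it to λ ≈ 69.2887. Check (Vieta): the three roots sum to 121, matching tr M = 121.
So the eigenvalues of A^T A are ≈ 10.805, 40.9063, 69.2887 (all ≥ 0, as they must be for A^T A). The largest is λ_max ≈ 69.2887, hence ||A||_2 = sqrt(λ_max) ≈ 8.324.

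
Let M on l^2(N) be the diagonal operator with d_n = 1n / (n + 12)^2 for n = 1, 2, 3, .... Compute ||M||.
||M|| = 1/48 (attained at n = 12)

For M diagonal, ||M|| = sup_n |d_n|. Treat f(x) = 1x / (x + 12)^2 for real x > 0. By the quotient rule, f'(x) = 1(12 - x)/(x + 12)^3, which is positive for x < 12 and negative for x > 12. So f has a unique maximum at x = 12, and since 12 is a positive integer, the supremum over n ≥ 1 is attained at n = 12: d_12 = 1·12/(12 + 12)^2 = 1·12/576 = 1/48. Hence ||M|| = 1/48.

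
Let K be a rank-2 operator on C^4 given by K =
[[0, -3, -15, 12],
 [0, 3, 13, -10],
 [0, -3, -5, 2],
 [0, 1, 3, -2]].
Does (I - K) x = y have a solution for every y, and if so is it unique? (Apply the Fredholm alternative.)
(I - K) is invertible (det(I - K) = 37 ≠ 0), so for every y in C^4 the equation (I - K) x = y has a unique solution.

K has rank 2 and factors as K = U V^T = u1 v1^T + u2 v2^T with u1 = (-3, 2, 2, 0), v1 = (0, 0, 2, -2), u2 = (3, -3, 3, -1), v2 = (0, -1, -3, 2) (multiplying out reproduces the displayed K). The nonzero eigenvalues of U V^T coincide with those of the 2 x 2 matrix G = V^T U = [[v1·u1, v1·u2], [v2·u1, v2·u2]] = [[4, 8], [-8, -8]], and by the Sylvester determinant identity det(I_4 - U V^T) = det(I_2 - V^T U) = det([[-3, -8], [8, 9]]) = (-3)(9) - (-8)(8) = 37. (Direct check: I - K =
[[1, 3, 15, -12],
 [0, -2, -13, 10],
 [0, 3, 6, -2],
 [0, -1, -3, 3]]
has determinant 37.) The finite-dimensional Fredholm alternative says: either (I - K) is invertible, or ker(I - K) ≠ {0} and then range(I - K) = ker((I - K)^*)^⊥, with dim ker(I - K) = dim ker((I - K)^*). Since det(I - K) ≠ 0, 1 is not an eigenvalue of K and ker(I - K) = {0}, so we are in the first case: for every y there is a unique x = (I - K)^(-1) y. (Explicitly, by the Woodbury identity, (I - U V^T)^(-1) = I + U (I_2 - G)^(-1) V^T.)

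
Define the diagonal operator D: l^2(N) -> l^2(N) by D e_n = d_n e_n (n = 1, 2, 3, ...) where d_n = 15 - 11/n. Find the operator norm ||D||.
||D|| = 15

For a diagonal operator on l^2 with entries d_n, ||D|| = sup_n |d_n|. Here d_1 = 4, d_2 = 19/2, ..., and d_n = 15 - 11/n increases monotonically toward 15. All terms lie in [4, 15), so |d_n| = d_n and the supremum is the limit 15, which is not attained by any individual d_n. Hence ||D|| = 15.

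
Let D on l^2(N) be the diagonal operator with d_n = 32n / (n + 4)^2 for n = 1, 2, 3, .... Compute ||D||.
||D|| = 2 (attained at n = 4)

For D diagonal, ||D|| = sup_n |d_n|. Treat f(x) = 32x / (x + 4)^2 for real x > 0. By the quotient rule, f'(x) = 32(4 - x)/(x + 4)^3, which is positive for x < 4 and negative for x > 4. So f has a unique maximum at x = 4, and since 4 is a positive integer, the supremum over n ≥ 1 is attained at n = 4: d_4 = 32·4/(4 + 4)^2 = 32·4/64 = 2. Hence ||D|| = 2.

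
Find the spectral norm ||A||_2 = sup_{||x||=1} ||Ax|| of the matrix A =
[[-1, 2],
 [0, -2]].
||A||_2 = sqrt((9 + sqrt(65))/2) ≈ 2.9208 (= sqrt(largest eigenvalue of A^T A))

||A||_2 = sigma_max(A) = sqrt(lambda_max(A^T A)). Form the symmetric matrix M = A^T A =
[[1, -2],
 [-2, 8]].
Its characteristic polynomial (trace, determinant of M give the coefficients) is
  p(λ) = det(λ I - M) = λ^2 - 9λ + 4.
For λ^2 - 9λ + 4 the discriminant is 65. It is nonnegative but not a perfect square, so the roots are real and irrational: λ = (9 ± sqrt(65))/2 ≈ 8.5311, 0.4689.
So the eigenvalues of A^T A are ≈ 0.4689, 8.5311 (all ≥ 0, as they must be for A^T A). The largest is λ_max = (9 + sqrt(65))/2 ≈ 8.5311, hence ||A||_2 = sqrt(λ_max) = sqrt((9 + sqrt(65))/2) ≈ 2.9208.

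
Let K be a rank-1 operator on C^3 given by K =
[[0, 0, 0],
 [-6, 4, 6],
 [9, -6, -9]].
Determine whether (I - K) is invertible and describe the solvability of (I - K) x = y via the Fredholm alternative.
(I - K) is invertible (det(I - K) = 6 ≠ 0), so for every y in C^3 the equation (I - K) x = y has a unique solution.

K has rank 1, so it is an outer product K = u v^T: every row of K is a multiple of one row vector. Reading off the entries, u = (0, 2, -3) and v = (-3, 2, 3) (row i of K equals u_i·v^T). A rank-one matrix u v^T satisfies K u = u (v·u) and kills the (2)-dimensional subspace v^⊥, so its characteristic polynomial is lambda^2 (lambda - v·u) with v·u = tr K = -5. Hence the eigenvalues of I - K are 1 (multiplicity 2) and 1 - (-5) = 6, so det(I - K) = 6. (Direct check: I - K =
[[1, 0, 0],
 [6, -3, -6],
 [-9, 6, 10]]
has determinant 6.) The finite-dimensional Fredholm alternative says: either (I - K) is invertible, or ker(I - K) ≠ {0} and then range(I - K) = ker((I - K)^*)^⊥, with dim ker(I - K) = dim ker((I - K)^*). Since det(I - K) ≠ 0, 1 is not an eigenvalue of K and ker(I - K) = {0}, so we are in the first case: for every y there is a unique x = (I - K)^(-1) y. Explicitly, by the Sherman–Morrison formula, (I - u v^T)^(-1) = I + u v^T/(1 - v·u), i.e. (I - K)^(-1) = I + K/(6).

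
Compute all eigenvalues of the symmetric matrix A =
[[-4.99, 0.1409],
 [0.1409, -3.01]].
sigma(A) ≈ {-5, -3}

A is real symmetric, so its spectrum consists of real eigenvalues. Expanding the characteristic polynomial of the displayed matrix gives
  det(λ I - A) = p(λ) = λ^2 + (8)λ + (15).
Solving p(λ) = 0 yields eigenvalues ≈ -5, -3. (A is shown rounded to 4 decimals, so these recover the underlying integer eigenvalues to within that precision.)
Verification: the trace of A = -8 equals the sum of eigenvalues -8, and det(A) ≈ 15.0000 matches the eigenvalue product 15.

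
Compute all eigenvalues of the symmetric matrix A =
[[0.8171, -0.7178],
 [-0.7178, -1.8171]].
sigma(A) ≈ {-2, 1}

A is real symmetric, so its spectrum consists of real eigenvalues. Expanding the characteristic polynomial of the displayed matrix gives
  det(λ I - A) = p(λ) = λ^2 + (1)λ + (-2).
Solving p(λ) = 0 yields eigenvalues ≈ -2, 1. (A is shown rounded to 4 decimals, so these recover the underlying integer eigenvalues to within that precision.)
Verification: the trace of A = -1 equals the sum of eigenvalues -1, and det(A) ≈ -2.0000 matches the eigenvalue product -2.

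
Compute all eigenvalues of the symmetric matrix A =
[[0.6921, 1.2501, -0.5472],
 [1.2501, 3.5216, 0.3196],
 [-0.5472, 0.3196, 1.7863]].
sigma(A) ≈ {0, 2, 4}

A is real symmetric, so its spectrum consists of real eigenvalues. Expanding the characteristic polynomial of the displayed matrix gives
  det(λ I - A) = p(λ) = λ^3 + (-6)λ^2 + (8)λ + (0).
Solving p(λ) = 0 yields eigenvalues ≈ 0, 2, 4. (A is shown rounded to 4 decimals, so these recover the underlying integer eigenvalues to within that precision.)
Verification: the trace of A = 6 equals the sum of eigenvalues 6, and det(A) ≈ -0.0002 matches the eigenvalue product 0.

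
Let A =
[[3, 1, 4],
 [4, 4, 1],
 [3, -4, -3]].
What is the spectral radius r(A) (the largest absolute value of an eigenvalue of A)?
r(A) ≈ 5.0106

The eigenvalues of A are the roots of its characteristic polynomial. With M = A (coefficients from the trace, the sum of principal 2x2 minors, and det A):
  p(λ) = det(λ I - M) = λ^3 - 4λ^2 - 21λ + 121.
No integer candidate from the rational root theorem (±divisors of 121) is a root, so the roots are irrational. The cubic discriminant is Δ = -137279 < 0, so there is one real root and a complex-conjugate pair. p(-6) = -113 and p(-5) = 1 have opposite signs, so a root lies in (-6, -5); Newton's method refines it to λ ≈ -5.0106. Dividing out (λ - (-5.0106)) leaves approximately λ^2 - 9.0106λ + 24.1487. For λ^2 - 9.0106λ + 24.1487 the discriminant is -15.4037. It is negative, so the remaining roots are the complex-conjugate pair λ ≈ 4.5053 ± 1.9624i. Their product equals the constant term, so |λ|^2 ≈ 24.1487 and |λ| ≈ 4.9141.
Thus the eigenvalues (to 4 decimals) are -5.0106 (modulus 5.0106); 4.5053 ± 1.9624i (modulus 4.9141). The spectral radius is the largest modulus: r(A) ≈ 5.0106. (Cross-check: r(A) ≤ ||A||_2 ≈ 7.3853; equality holds whenever A is normal, though it can also hold for some non-normal A.)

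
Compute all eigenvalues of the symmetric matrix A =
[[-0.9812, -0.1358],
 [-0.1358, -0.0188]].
sigma(A) ≈ {-1, 0}

A is real symmetric, so its spectrum consists of real eigenvalues. Expanding the characteristic polynomial of the displayed matrix gives
  det(λ I - A) = p(λ) = λ^2 + (1)λ + (0).
Solving p(λ) = 0 yields eigenvalues ≈ -1, 0. (A is shown rounded to 4 decimals, so these recover the underlying integer eigenvalues to within that precision.)
Verification: the trace of A = -1 equals the sum of eigenvalues -1, and det(A) ≈ 0.0000 matches the eigenvalue product 0.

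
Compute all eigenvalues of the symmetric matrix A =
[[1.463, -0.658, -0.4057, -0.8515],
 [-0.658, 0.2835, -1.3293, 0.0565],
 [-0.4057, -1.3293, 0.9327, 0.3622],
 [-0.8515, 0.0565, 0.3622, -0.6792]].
sigma(A) ≈ {-1, 2} (-1 with multiplicity 2, 2 with multiplicity 2)

A is real symmetric, so its spectrum consists of real eigenvalues. Expanding the characteristic polynomial of the displayed matrix gives
  det(λ I - A) = p(λ) = λ^4 + (-2)λ^3 + (-3)λ^2 + (4)λ + (4).
Solving p(λ) = 0 yields eigenvalues ≈ -1, -1, 2, 2. (A is shown rounded to 4 decimals, so these recover the underlying integer eigenvalues to within that precision.)
Verification: the trace of A = 2 equals the sum of eigenvalues 2, and det(A) ≈ 4.0000 matches the eigenvalue product 4.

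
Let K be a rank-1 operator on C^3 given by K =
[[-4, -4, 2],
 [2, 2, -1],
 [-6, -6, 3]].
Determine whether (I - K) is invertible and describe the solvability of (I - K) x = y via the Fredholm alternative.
(I - K) is singular (det(I - K) = 0, i.e. 1 ∈ sigma(K)). (I - K) x = y is solvable iff y ⊥ ker((I - K)^*) = span{(2, 2, -1)}, i.e. iff 2y_1 + 2y_2 - y_3 = 0. When solvable, the solutions are x = y + c·(-2, 1, -3), c arbitrary (ker(I - K) = span{(-2, 1, -3)}, dimension 1).

K has rank 1, so it is an outer product K = u v^T: every row of K is a multiple of one row vector. Reading off the entries, u = (-2, 1, -3) and v = (2, 2, -1) (row i of K equals u_i·v^T). A rank-one matrix u v^T satisfies K u = u (v·u) and kills the (2)-dimensional subspace v^⊥, so its characteristic polynomial is lambda^2 (lambda - v·u) with v·u = tr K = 1. Hence the eigenvalues of I - K are 1 (multiplicity 2) and 1 - (1) = 0, so det(I - K) = 0. (Direct check: I - K =
[[5, 4, -2],
 [-2, -1, 1],
 [6, 6, -2]]
has determinant 0.) So 1 is an eigenvalue of K and (I - K) is not invertible. The finite-dimensional Fredholm alternative says: either (I - K) is invertible, or ker(I - K) ≠ {0} and then range(I - K) = ker((I - K)^*)^⊥, with dim ker(I - K) = dim ker((I - K)^*). We are in the second case, so we need both kernels. Kernel of I - K: (I - K) u = u - u (v·u) = u - u = 0, so ker(I - K) = span{u} = span{(-2, 1, -3)} (it is exactly 1-dimensional because rank(I - K) = 2). Kernel of the adjoint: K is real, so (I - K)^* = I - K^T = I - v u^T, and (I - v u^T) v = v - v (u·v) = 0; hence ker((I - K)^*) = span{v} = span{(2, 2, -1)}. Therefore (I - K) x = y is solvable iff <y, v> = 0, i.e. iff 2y_1 + 2y_2 - y_3 = 0. When this holds, K y = u (v·y) = 0, so (I - K) y = y and x = y is a particular solution; the full solution set is the line x = y + c·u = y + c·(-2, 1, -3), c ∈ C.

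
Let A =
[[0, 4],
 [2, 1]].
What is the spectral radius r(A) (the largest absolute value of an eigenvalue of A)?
r(A) = (1 + sqrt(33))/2 ≈ 3.3723

The eigenvalues of A are the roots of its characteristic polynomial. With M = A (coefficients from the trace and determinant):
  p(λ) = det(λ I - M) = λ^2 - λ - 8.
For λ^2 - λ - 8 the discriminant is 33. It is nonnegative but not a perfect square, so the roots are real and irrational: λ = (1 ± sqrt(33))/2 ≈ 3.3723, -2.3723.
Thus the eigenvalues (to 4 decimals) are 3.3723 (modulus 3.3723); -2.3723 (modulus 2.3723). The spectral radius is the largest modulus: r(A) = (1 + sqrt(33))/2 ≈ 3.3723. (Cross-check: r(A) ≤ ||A||_2 ≈ 4.1594; equality holds whenever A is normal, though it can also hold for some non-normal A.)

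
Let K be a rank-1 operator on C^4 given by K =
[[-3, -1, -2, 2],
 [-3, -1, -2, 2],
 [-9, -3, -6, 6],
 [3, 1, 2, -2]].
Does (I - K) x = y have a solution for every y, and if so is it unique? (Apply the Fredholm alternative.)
(I - K) is invertible (det(I - K) = 13 ≠ 0), so for every y in C^4 the equation (I - K) x = y has a unique solution.

K has rank 1, so it is an outer product K = u v^T: every row of K is a multiple of one row vector. Reading off the entries, u = (-1, -1, -3, 1) and v = (3, 1, 2, -2) (row i of K equals u_i·v^T). A rank-one matrix u v^T satisfies K u = u (v·u) and kills the (3)-dimensional subspace v^⊥, so its characteristic polynomial is lambda^3 (lambda - v·u) with v·u = tr K = -12. Hence the eigenvalues of I - K are 1 (multiplicity 3) and 1 - (-12) = 13, so det(I - K) = 13. (Direct check: I - K =
[[4, 1, 2, -2],
 [3, 2, 2, -2],
 [9, 3, 7, -6],
 [-3, -1, -2, 3]]
has determinant 13.) The finite-dimensional Fredholm alternative says: either (I - K) is invertible, or ker(I - K) ≠ {0} and then range(I - K) = ker((I - K)^*)^⊥, with dim ker(I - K) = dim ker((I - K)^*). Since det(I - K) ≠ 0, 1 is not an eigenvalue of K and ker(I - K) = {0}, so we are in the first case: for every y there is a unique x = (I - K)^(-1) y. Explicitly, by the Sherman–Morrison formula, (I - u v^T)^(-1) = I + u v^T/(1 - v·u), i.e. (I - K)^(-1) = I + K/(13).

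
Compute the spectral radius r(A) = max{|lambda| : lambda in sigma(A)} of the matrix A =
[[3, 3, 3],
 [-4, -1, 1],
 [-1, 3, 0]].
r(A) ≈ 4.5077

The eigenvalues of A are the roots of its characteristic polynomial. With M = A (coefficients from the trace, the sum of principal 2x2 minors, and det A):
  p(λ) = det(λ I - M) = λ^3 - 2λ^2 + 9λ + 51.
No integer candidate from the rational root theorem (±divisors of 51) is a root, so the roots are irrational. The cubic discriminant is Δ = -87711 < 0, so there is one real root and a complex-conjugate pair. p(-3) = -21 and p(-2) = 17 have opposite signs, so a root lies in (-3, -2); Newton's method refines it to λ ≈ -2.5099. Dividing out (λ - (-2.5099)) leaves approximately λ^2 - 4.5099λ + 20.3195. For λ^2 - 4.5099λ + 20.3195 the discriminant is -60.9386. It is negative, so the remaining roots are the complex-conjugate pair λ ≈ 2.255 ± 3.9032i. Their product equals the constant term, so |λ|^2 ≈ 20.3195 and |λ| ≈ 4.5077.
Thus the eigenvalues (to 4 decimals) are -2.5099 (modulus 2.5099); 2.255 ± 3.9032i (modulus 4.5077). The spectral radius is the largest modulus: r(A) ≈ 4.5077. (Cross-check: r(A) ≤ ||A||_2 ≈ 6.0055; equality holds whenever A is normal, though it can also hold for some non-normal A.)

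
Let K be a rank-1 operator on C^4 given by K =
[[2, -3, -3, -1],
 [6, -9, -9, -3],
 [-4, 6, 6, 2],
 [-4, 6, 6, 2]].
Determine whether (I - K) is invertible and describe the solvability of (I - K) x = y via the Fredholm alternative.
(I - K) is singular (det(I - K) = 0, i.e. 1 ∈ sigma(K)). (I - K) x = y is solvable iff y ⊥ ker((I - K)^*) = span{(2, -3, -3, -1)}, i.e. iff 2y_1 - 3y_2 - 3y_3 - y_4 = 0. When solvable, the solutions are x = y + c·(1, 3, -2, -2), c arbitrary (ker(I - K) = span{(1, 3, -2, -2)}, dimension 1).

K has rank 1, so it is an outer product K = u v^T: every row of K is a multiple of one row vector. Reading off the entries, u = (1, 3, -2, -2) and v = (2, -3, -3, -1) (row i of K equals u_i·v^T). A rank-one matrix u v^T satisfies K u = u (v·u) and kills the (3)-dimensional subspace v^⊥, so its characteristic polynomial is lambda^3 (lambda - v·u) with v·u = tr K = 1. Hence the eigenvalues of I - K are 1 (multiplicity 3) and 1 - (1) = 0, so det(I - K) = 0. (Direct check: I - K =
[[-1, 3, 3, 1],
 [-6, 10, 9, 3],
 [4, -6, -5, -2],
 [4, -6, -6, -1]]
has determinant 0.) So 1 is an eigenvalue of K and (I - K) is not invertible. The finite-dimensional Fredholm alternative says: either (I - K) is invertible, or ker(I - K) ≠ {0} and then range(I - K) = ker((I - K)^*)^⊥, with dim ker(I - K) = dim ker((I - K)^*). We are in the second case, so we need both kernels. Kernel of I - K: (I - K) u = u - u (v·u) = u - u = 0, so ker(I - K) = span{u} = span{(1, 3, -2, -2)} (it is exactly 1-dimensional because rank(I - K) = 3). Kernel of the adjoint: K is real, so (I - K)^* = I - K^T = I - v u^T, and (I - v u^T) v = v - v (u·v) = 0; hence ker((I - K)^*) = span{v} = span{(2, -3, -3, -1)}. Therefore (I - K) x = y is solvable iff <y, v> = 0, i.e. iff 2y_1 - 3y_2 - 3y_3 - y_4 = 0. When this holds, K y = u (v·y) = 0, so (I - K) y = y and x = y is a particular solution; the full solution set is the line x = y + c·u = y + c·(1, 3, -2, -2), c ∈ C.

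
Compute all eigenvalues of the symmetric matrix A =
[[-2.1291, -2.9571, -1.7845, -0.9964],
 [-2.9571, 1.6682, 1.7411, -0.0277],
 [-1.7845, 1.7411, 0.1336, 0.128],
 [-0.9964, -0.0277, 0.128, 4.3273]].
sigma(A) ≈ {-4, -1, 4, 5}

A is real symmetric, so its spectrum consists of real eigenvalues. Expanding the characteristic polynomial of the displayed matrix gives
  det(λ I - A) = p(λ) = λ^4 + (-4)λ^3 + (-21)λ^2 + (64)λ + (80).
Solving p(λ) = 0 yields eigenvalues ≈ -4, -1, 4, 5. (A is shown rounded to 4 decimals, so these recover the underlying integer eigenvalues to within that precision.)
Verification: the trace of A = 4 equals the sum of eigenvalues 4, and det(A) ≈ 80.0004 matches the eigenvalue product 80.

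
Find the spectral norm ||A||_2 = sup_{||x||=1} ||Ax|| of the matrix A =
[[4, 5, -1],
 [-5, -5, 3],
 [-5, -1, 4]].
||A||_2 ≈ 11.3575 (= sqrt(largest eigenvalue of A^T A))

||A||_2 = sigma_max(A) = sqrt(lambda_max(A^T A)). Form the symmetric matrix M = A^T A =
[[66, 50, -39],
 [50, 51, -24],
 [-39, -24, 26]].
Its characteristic polynomial (trace, sum of principal 2x2 minors, determinant of M give the coefficients) is
  p(λ) = det(λ I - M) = λ^3 - 143λ^2 + 1811λ - 529.
No integer candidate from the rational root theorem (±divisors of 529) is a root, so the roots are irrational. The cubic discriminant is Δ = 39579478992 > 0, so there are three distinct real roots. p(0) = -529 and p(1) = 1140 have opposite signs, so a root lies in (0, 1); Newton's method refines it to λ ≈ 0.2992. p(13) = 1044 and p(14) = -459 have opposite signs, so a root lies in (13, 14); Newton's method refines it to λ ≈ 13.7087. p(128) = -14481 and p(129) = 116 have opposite signs, so a root lies in (128, 129); Newton's method refines it to λ ≈ 128.9922. Check (Vieta): the three roots sum to 143, matching tr M = 143.
So the eigenvalues of A^T A are ≈ 0.2992, 13.7087, 128.9922 (all ≥ 0, as they must be for A^T A). The largest is λ_max ≈ 128.9922, hence ||A||_2 = sqrt(λ_max) ≈ 11.3575.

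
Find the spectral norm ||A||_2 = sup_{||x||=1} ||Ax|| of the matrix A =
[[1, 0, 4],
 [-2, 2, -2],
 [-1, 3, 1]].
||A||_2 ≈ 4.9956 (= sqrt(largest eigenvalue of A^T A))

||A||_2 = sigma_max(A) = sqrt(lambda_max(A^T A)). Form the symmetric matrix M = A^T A =
[[6, -7, 7],
 [-7, 13, -1],
 [7, -1, 21]].
Its characteristic polynomial (trace, sum of principal 2x2 minors, determinant of M give the coefficients) is
  p(λ) = det(λ I - M) = λ^3 - 40λ^2 + 378λ - 64.
No integer candidate from the rational root theorem (±divisors of 64) is a root, so the roots are irrational. The cubic discriminant is Δ = 13497440 > 0, so there are three distinct real roots. p(0) = -64 and p(1) = 275 have opposite signs, so a root lies in (0, 1); Newton's method refines it to λ ≈ 0.1724. p(14) = 132 and p(15) = -19 have opposite signs, so a root lies in (14, 15); Newton's method refines it to λ ≈ 14.8713. p(24) = -208 and p(25) = 11 have opposite signs, so a root lies in (24, 25); Newton's method refines it to λ ≈ 24.9563. Check (Vieta): the three roots sum to 40, matching tr M = 40.
So the eigenvalues of A^T A are ≈ 0.1724, 14.8713, 24.9563 (all ≥ 0, as they must be for A^T A). The largest is λ_max ≈ 24.9563, hence ||A||_2 = sqrt(λ_max) ≈ 4.9956.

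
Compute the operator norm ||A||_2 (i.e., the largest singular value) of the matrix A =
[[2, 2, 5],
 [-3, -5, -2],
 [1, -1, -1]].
||A||_2 ≈ 7.8927 (= sqrt(largest eigenvalue of A^T A))

||A||_2 = sigma_max(A) = sqrt(lambda_max(A^T A)). Form the symmetric matrix M = A^T A =
[[14, 18, 15],
 [18, 30, 21],
 [15, 21, 30]].
Its characteristic polynomial (trace, sum of principal 2x2 minors, determinant of M give the coefficients) is
  p(λ) = det(λ I - M) = λ^3 - 74λ^2 + 750λ - 1296.
No integer candidate from the rational root theorem (±divisors of 1296) is a root, so the roots are irrational. The cubic discriminant is Δ = 541423152 > 0, so there are three distinct real roots. p(2) = -84 and p(3) = 315 have opposite signs, so a root lies in (2, 3); Newton's method refines it to λ ≈ 2.1853. p(9) = 189 and p(10) = -196 have opposite signs, so a root lies in (9, 10); Newton's method refines it to λ ≈ 9.5204. p(62) = -924 and p(63) = 2295 have opposite signs, so a root lies in (62, 63); Newton's method refines it to λ ≈ 62.2944. Check (Vieta): the three roots sum to 74, matching tr M = 74.
So the eigenvalues of A^T A are ≈ 2.1853, 9.5204, 62.2944 (all ≥ 0, as they must be for A^T A). The largest is λ_max ≈ 62.2944, hence ||A||_2 = sqrt(λ_max) ≈ 7.8927.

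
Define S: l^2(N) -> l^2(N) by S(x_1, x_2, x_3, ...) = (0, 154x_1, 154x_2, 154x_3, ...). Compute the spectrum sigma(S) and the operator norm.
sigma(S) = closed disk {z in C : |z| ≤ 154}; ||S|| = 154

Note S = 154·U where U is the unit right shift (U x)_k = x_{k-1} (with x_0 := 0); so ||S|| = 154||U|| and sigma(S) = 154·sigma(U). ||S x||^2 = sum_{k≥1} |154x_k|^2 = 23716||x||^2, so ||S|| = 154 and sigma(S) ⊂ {|z| ≤ 154}. For any |lambda| < 154, the equation (S - lambda I) x = 0 forces x_1 = 0, then 154x_k = lambda x_{k+1} ⇒ x = 0, so S has no eigenvalues. But (S - lambda I) is not surjective for |lambda| < 154: solving (S - lambda I) x = e_1 would require x_n proportional to (lambda/154)^(-n), which is not in l^2. So every |lambda| < 154 lies in the residual spectrum. The boundary |lambda| = 154 is in the approximate point spectrum (the spectrum is closed). Hence sigma(S) is the closed disk of radius 154.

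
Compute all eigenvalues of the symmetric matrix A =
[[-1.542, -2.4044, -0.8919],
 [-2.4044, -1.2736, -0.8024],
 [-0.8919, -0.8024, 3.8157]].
sigma(A) ≈ {-4, 1, 4}

A is real symmetric, so its spectrum consists of real eigenvalues. Expanding the characteristic polynomial of the displayed matrix gives
  det(λ I - A) = p(λ) = λ^3 + (-1)λ^2 + (-16)λ + (16.001).
Solving p(λ) = 0 yields eigenvalues ≈ -4, 1, 4. (A is shown rounded to 4 decimals, so these recover the underlying integer eigenvalues to within that precision.)
Verification: the trace of A = 1 equals the sum of eigenvalues 1, and det(A) ≈ -16.0010 matches the eigenvalue product -16.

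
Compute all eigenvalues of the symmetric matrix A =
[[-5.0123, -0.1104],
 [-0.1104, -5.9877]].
sigma(A) ≈ {-6, -5}

A is real symmetric, so its spectrum consists of real eigenvalues. Expanding the characteristic polynomial of the displayed matrix gives
  det(λ I - A) = p(λ) = λ^2 + (11)λ + (30).
Solving p(λ) = 0 yields eigenvalues ≈ -6, -5. (A is shown rounded to 4 decimals, so these recover the underlying integer eigenvalues to within that precision.)
Verification: the trace of A = -11 equals the sum of eigenvalues -11, and det(A) ≈ 30.0000 matches the eigenvalue product 30.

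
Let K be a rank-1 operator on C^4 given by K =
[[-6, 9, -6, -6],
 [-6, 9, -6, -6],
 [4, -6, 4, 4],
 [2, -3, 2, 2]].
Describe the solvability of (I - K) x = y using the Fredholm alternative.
(I - K) is invertible (det(I - K) = -8 ≠ 0), so for every y in C^4 the equation (I - K) x = y has a unique solution.

K has rank 1, so it is an outer product K = u v^T: every row of K is a multiple of one row vector. Reading off the entries, u = (-3, -3, 2, 1) and v = (2, -3, 2, 2) (row i of K equals u_i·v^T). A rank-one matrix u v^T satisfies K u = u (v·u) and kills the (3)-dimensional subspace v^⊥, so its characteristic polynomial is lambda^3 (lambda - v·u) with v·u = tr K = 9. Hence the eigenvalues of I - K are 1 (multiplicity 3) and 1 - (9) = -8, so det(I - K) = -8. (Direct check: I - K =
[[7, -9, 6, 6],
 [6, -8, 6, 6],
 [-4, 6, -3, -4],
 [-2, 3, -2, -1]]
has determinant -8.) The finite-dimensional Fredholm alternative says: either (I - K) is invertible, or ker(I - K) ≠ {0} and then range(I - K) = ker((I - K)^*)^⊥, with dim ker(I - K) = dim ker((I - K)^*). Since det(I - K) ≠ 0, 1 is not an eigenvalue of K and ker(I - K) = {0}, so we are in the first case: for every y there is a unique x = (I - K)^(-1) y. Explicitly, by the Sherman–Morrison formula, (I - u v^T)^(-1) = I + u v^T/(1 - v·u), i.e. (I - K)^(-1) = I + K/(-8).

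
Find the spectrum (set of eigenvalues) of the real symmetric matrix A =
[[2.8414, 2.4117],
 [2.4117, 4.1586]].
sigma(A) ≈ {1, 6}

A is real symmetric, so its spectrum consists of real eigenvalues. Expanding the characteristic polynomial of the displayed matrix gives
  det(λ I - A) = p(λ) = λ^2 + (-7)λ + (6).
Solving p(λ) = 0 yields eigenvalues ≈ 1, 6. (A is shown rounded to 4 decimals, so these recover the underlying integer eigenvalues to within that precision.)
Verification: the trace of A = 7 equals the sum of eigenvalues 7, and det(A) ≈ 5.9999 matches the eigenvalue product 6.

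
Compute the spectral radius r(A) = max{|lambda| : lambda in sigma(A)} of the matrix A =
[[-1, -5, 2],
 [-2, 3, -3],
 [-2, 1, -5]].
r(A) ≈ 4.587

The eigenvalues of A are the roots of its characteristic polynomial. With M = A (coefficients from the trace, the sum of principal 2x2 minors, and det A):
  p(λ) = det(λ I - M) = λ^3 + 3λ^2 - 16λ - 40.
No integer candidate from the rational root theorem (±divisors of 40) is a root, so the roots are irrational. The cubic discriminant is Δ = 14368 > 0, so there are three distinct real roots. p(-5) = -10 and p(-4) = 8 have opposite signs, so a root lies in (-5, -4); Newton's method refines it to λ ≈ -4.587. p(-3) = 8 and p(-2) = -4 have opposite signs, so a root lies in (-3, -2); Newton's method refines it to λ ≈ -2.2642. p(3) = -34 and p(4) = 8 have opposite signs, so a root lies in (3, 4); Newton's method refines it to λ ≈ 3.8513. Check (Vieta): the three roots sum to -3, matching tr M = -3.
Thus the eigenvalues (to 4 decimals) are -4.587 (modulus 4.587); -2.2642 (modulus 2.2642); 3.8513 (modulus 3.8513). The spectral radius is the largest modulus: r(A) ≈ 4.587. (Cross-check: r(A) ≤ ||A||_2 ≈ 7.9603; equality holds whenever A is normal, though it can also hold for some non-normal A.)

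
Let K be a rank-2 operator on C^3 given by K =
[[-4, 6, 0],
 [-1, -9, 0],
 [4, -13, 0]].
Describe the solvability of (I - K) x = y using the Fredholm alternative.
(I - K) is invertible (det(I - K) = 56 ≠ 0), so for every y in C^3 the equation (I - K) x = y has a unique solution.

K has rank 2 and factors as K = U V^T = u1 v1^T + u2 v2^T with u1 = (-2, 1, 3), v1 = (2, -3, 0), u2 = (0, -3, -2), v2 = (1, 2, 0) (multiplying out reproduces the displayed K). The nonzero eigenvalues of U V^T coincide with those of the 2 x 2 matrix G = V^T U = [[v1·u1, v1·u2], [v2·u1, v2·u2]] = [[-7, 9], [0, -6]], and by the Sylvester determinant identity det(I_3 - U V^T) = det(I_2 - V^T U) = det([[8, -9], [0, 7]]) = (8)(7) - (-9)(0) = 56. (Direct check: I - K =
[[5, -6, 0],
 [1, 10, 0],
 [-4, 13, 1]]
has determinant 56.) The finite-dimensional Fredholm alternative says: either (I - K) is invertible, or ker(I - K) ≠ {0} and then range(I - K) = ker((I - K)^*)^⊥, with dim ker(I - K) = dim ker((I - K)^*). Since det(I - K) ≠ 0, 1 is not an eigenvalue of K and ker(I - K) = {0}, so we are in the first case: for every y there is a unique x = (I - K)^(-1) y. (Explicitly, by the Woodbury identity, (I - U V^T)^(-1) = I + U (I_2 - G)^(-1) V^T.)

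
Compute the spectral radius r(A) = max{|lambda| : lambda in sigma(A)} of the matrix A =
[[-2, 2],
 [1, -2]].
r(A) = (4 + sqrt(8))/2 ≈ 3.4142

The eigenvalues of A are the roots of its characteristic polynomial. With M = A (coefficients from the trace and determinant):
  p(λ) = det(λ I - M) = λ^2 + 4λ + 2.
For λ^2 + 4λ + 2 the discriminant is 8. It is nonnegative but not a perfect square, so the roots are real and irrational: λ = (-4 ± sqrt(8))/2 ≈ -0.5858, -3.4142.
Thus the eigenvalues (to 4 decimals) are -0.5858 (modulus 0.5858); -3.4142 (modulus 3.4142). The spectral radius is the largest modulus: r(A) = (4 + sqrt(8))/2 ≈ 3.4142. (Cross-check: r(A) ≤ ||A||_2 ≈ 3.5616; equality holds whenever A is normal, though it can also hold for some non-normal A.)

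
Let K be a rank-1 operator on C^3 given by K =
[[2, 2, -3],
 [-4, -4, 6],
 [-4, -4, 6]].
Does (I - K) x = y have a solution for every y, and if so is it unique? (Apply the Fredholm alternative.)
(I - K) is invertible (det(I - K) = -3 ≠ 0), so for every y in C^3 the equation (I - K) x = y has a unique solution.

K has rank 1, so it is an outer product K = u v^T: every row of K is a multiple of one row vector. Reading off the entries, u = (-1, 2, 2) and v = (-2, -2, 3) (row i of K equals u_i·v^T). A rank-one matrix u v^T satisfies K u = u (v·u) and kills the (2)-dimensional subspace v^⊥, so its characteristic polynomial is lambda^2 (lambda - v·u) with v·u = tr K = 4. Hence the eigenvalues of I - K are 1 (multiplicity 2) and 1 - (4) = -3, so det(I - K) = -3. (Direct check: I - K =
[[-1, -2, 3],
 [4, 5, -6],
 [4, 4, -5]]
has determinant -3.) The finite-dimensional Fredholm alternative says: either (I - K) is invertible, or ker(I - K) ≠ {0} and then range(I - K) = ker((I - K)^*)^⊥, with dim ker(I - K) = dim ker((I - K)^*). Since det(I - K) ≠ 0, 1 is not an eigenvalue of K and ker(I - K) = {0}, so we are in the first case: for every y there is a unique x = (I - K)^(-1) y. Explicitly, by the Sherman–Morrison formula, (I - u v^T)^(-1) = I + u v^T/(1 - v·u), i.e. (I - K)^(-1) = I + K/(-3).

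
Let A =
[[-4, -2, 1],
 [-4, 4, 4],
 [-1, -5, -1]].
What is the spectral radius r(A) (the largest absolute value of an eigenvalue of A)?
r(A) ≈ 3.638

The eigenvalues of A are the roots of its characteristic polynomial. With M = A (coefficients from the trace, the sum of principal 2x2 minors, and det A):
  p(λ) = det(λ I - M) = λ^3 + λ^2 - 3λ + 24.
No integer candidate from the rational root theorem (±divisors of 24) is a root, so the roots are irrational. The cubic discriminant is Δ = -16827 < 0, so there is one real root and a complex-conjugate pair. p(-4) = -12 and p(-3) = 15 have opposite signs, so a root lies in (-4, -3); Newton's method refines it to λ ≈ -3.638. Dividing out (λ - (-3.638)) leaves approximately λ^2 - 2.638λ + 6.597. For λ^2 - 2.638λ + 6.597 the discriminant is -19.4291. It is negative, so the remaining roots are the complex-conjugate pair λ ≈ 1.319 ± 2.2039i. Their product equals the constant term, so |λ|^2 ≈ 6.597 and |λ| ≈ 2.5685.
Thus the eigenvalues (to 4 decimals) are -3.638 (modulus 3.638); 1.319 ± 2.2039i (modulus 2.5685). The spectral radius is the largest modulus: r(A) ≈ 3.638. (Cross-check: r(A) ≤ ||A||_2 ≈ 7.7763; equality holds whenever A is normal, though it can also hold for some non-normal A.)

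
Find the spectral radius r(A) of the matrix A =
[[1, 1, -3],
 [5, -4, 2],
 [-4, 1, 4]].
r(A) ≈ 6.2596

The eigenvalues of A are the roots of its characteristic polynomial. With M = A (coefficients from the trace, the sum of principal 2x2 minors, and det A):
  p(λ) = det(λ I - M) = λ^3 - λ^2 - 35λ + 13.
No integer candidate from the rational root theorem (±divisors of 13) is a root, so the roots are irrational. The cubic discriminant is Δ = 176404 > 0, so there are three distinct real roots. p(-6) = -29 and p(-5) = 38 have opposite signs, so a root lies in (-6, -5); Newton's method refines it to λ ≈ -5.6286. p(0) = 13 and p(1) = -22 have opposite signs, so a root lies in (0, 1); Newton's method refines it to λ ≈ 0.369. p(6) = -17 and p(7) = 62 have opposite signs, so a root lies in (6, 7); Newton's method refines it to λ ≈ 6.2596. Check (Vieta): the three roots sum to 1, matching tr M = 1.
Thus the eigenvalues (to 4 decimals) are -5.6286 (modulus 5.6286); 0.369 (modulus 0.369); 6.2596 (modulus 6.2596). The spectral radius is the largest modulus: r(A) ≈ 6.2596. (Cross-check: r(A) ≤ ||A||_2 ≈ 7.5228; equality holds whenever A is normal, though it can also hold for some non-normal A.)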